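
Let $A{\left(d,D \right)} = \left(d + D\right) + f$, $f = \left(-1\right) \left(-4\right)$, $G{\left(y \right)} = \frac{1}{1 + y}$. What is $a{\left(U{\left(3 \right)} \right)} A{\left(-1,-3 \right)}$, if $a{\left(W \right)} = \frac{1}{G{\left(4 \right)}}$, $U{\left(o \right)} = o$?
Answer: $0$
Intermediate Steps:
$f = 4$
$A{\left(d,D \right)} = 4 + D + d$ ($A{\left(d,D \right)} = \left(d + D\right) + 4 = \left(D + d\right) + 4 = 4 + D + d$)
$a{\left(W \right)} = 5$ ($a{\left(W \right)} = \frac{1}{\frac{1}{1 + 4}} = \frac{1}{\frac{1}{5}} = 5$)
$a{\left(U{\left(3 \right)} \right)} A{\left(-1,-3 \right)} = 5 \left(4 - 3 - 1\right) = 5 \cdot 0 = 0$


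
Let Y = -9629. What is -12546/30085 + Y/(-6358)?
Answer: 19083727/17389130 ≈ 1.0975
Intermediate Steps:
-12546/30085 + Y/(-6358) = -12546/30085 - 9629/(-6358) = -12546*1/30085 - 9629*(-1/6358) = -12546/30085 + 9629/6358 = 19083727/17389130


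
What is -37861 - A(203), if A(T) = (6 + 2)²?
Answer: -37925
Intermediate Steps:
A(T) = 64 (A(T) = 8² = 64)
-37861 - A(203) = -37861 - 1*64 = -37861 - 64 = -37925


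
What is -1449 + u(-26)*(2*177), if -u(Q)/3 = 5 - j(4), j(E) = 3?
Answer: -3573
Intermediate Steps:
u(Q) = -6 (u(Q) = -3*(5 - 1*3) = -3*(5 - 3) = -3*2 = -6)
-1449 + u(-26)*(2*177) = -1449 - 12*177 = -1449 - 6*354 = -1449 - 2124 = -3573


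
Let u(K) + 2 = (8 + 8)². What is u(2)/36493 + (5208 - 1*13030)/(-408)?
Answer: 142775939/7444572 ≈ 19.179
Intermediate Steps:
u(K) = 254 (u(K) = -2 + (8 + 8)² = -2 + 16² = -2 + 256 = 254)
u(2)/36493 + (5208 - 1*13030)/(-408) = 254/36493 + (5208 - 1*13030)/(-408) = 254*(1/36493) + (5208 - 13030)*(-1/408) = 254/36493 - 7822*(-1/408) = 254/36493 + 3911/204 = 142775939/7444572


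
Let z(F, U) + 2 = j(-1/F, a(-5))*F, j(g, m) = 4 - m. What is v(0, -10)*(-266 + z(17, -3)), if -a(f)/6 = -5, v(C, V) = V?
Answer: 7100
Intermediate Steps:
a(f) = 30 (a(f) = -6*(-5) = 30)
z(F, U) = -2 - 26*F (z(F, U) = -2 + (4 - 1*30)*F = -2 + (4 - 30)*F = -2 - 26*F)
v(0, -10)*(-266 + z(17, -3)) = -10*(-266 + (-2 - 26*17)) = -10*(-266 + (-2 - 442)) = -10*(-266 - 444) = -10*(-710) = 7100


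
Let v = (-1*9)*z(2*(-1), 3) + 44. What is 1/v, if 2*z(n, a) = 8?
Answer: ⅛ ≈ 0.12500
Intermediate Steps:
z(n, a) = 4 (z(n, a) = (½)*8 = 4)
v = 8 (v = -1*9*4 + 44 = -9*4 + 44 = -36 + 44 = 8)
1/v = 1/8 = ⅛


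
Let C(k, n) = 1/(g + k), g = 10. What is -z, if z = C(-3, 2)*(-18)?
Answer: 18/7 ≈ 2.5714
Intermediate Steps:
C(k, n) = 1/(10 + k)
z = -18/7 (z = -18/(10 - 3) = -18/7 ≈ -2.5714)
-z = -1*(-18/7) = 18/7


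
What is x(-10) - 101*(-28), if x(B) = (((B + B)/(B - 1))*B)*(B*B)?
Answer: 11108/11 ≈ 1009.8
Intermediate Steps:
x(B) = 2*B**4/(-1 + B) (x(B) = (((2*B)/(-1 + B))*B)*B**2 = ((2*B/(-1 + B))*B)*B**2 = (2*B**2/(-1 + B))*B**2 = 2*B**4/(-1 + B))
x(-10) - 101*(-28) = 2*(-10)**4/(-1 - 10) - 101*(-28) = 2*10000/(-11) + 2828 = 2*10000*(-1/11) + 2828 = -20000/11 + 2828 = 11108/11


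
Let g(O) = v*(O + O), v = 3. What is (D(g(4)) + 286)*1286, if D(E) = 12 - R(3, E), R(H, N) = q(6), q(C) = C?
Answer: 375512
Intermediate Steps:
R(H, N) = 6
g(O) = 6*O (g(O) = 3*(O + O) = 3*(2*O) = 6*O)
D(E) = 6 (D(E) = 12 - 1*6 = 12 - 6 = 6)
(D(g(4)) + 286)*1286 = (6 + 286)*1286 = 292*1286 = 375512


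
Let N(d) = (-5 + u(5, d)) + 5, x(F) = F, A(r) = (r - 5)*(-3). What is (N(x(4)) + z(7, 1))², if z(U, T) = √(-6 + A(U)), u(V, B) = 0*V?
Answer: -12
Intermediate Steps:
A(r) = 15 - 3*r (A(r) = (-5 + r)*(-3) = 15 - 3*r)
u(V, B) = 0
z(U, T) = √(9 - 3*U) (z(U, T) = √(-6 + (15 - 3*U)) = √(9 - 3*U))
N(d) = 0 (N(d) = (-5 + 0) + 5 = -5 + 5 = 0)
(N(x(4)) + z(7, 1))² = (0 + √(9 - 3*7))² = (0 + √(9 - 21))² = (0 + √(-12))² = (0 + 2*I*√3)² = (2*I*√3)² = -12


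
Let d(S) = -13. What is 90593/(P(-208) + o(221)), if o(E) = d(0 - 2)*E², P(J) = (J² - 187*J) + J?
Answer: -90593/552981 ≈ -0.16383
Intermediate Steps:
P(J) = J² - 186*J
o(E) = -13*E²
90593/(P(-208) + o(221)) = 90593/(-208*(-186 - 208) - 13*221²) = 90593/(-208*(-394) - 13*48841) = 90593/(81952 - 634933) = 90593/(-552981) = 90593*(-1/552981) = -90593/552981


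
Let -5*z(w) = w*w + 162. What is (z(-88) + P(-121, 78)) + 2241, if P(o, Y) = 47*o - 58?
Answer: -25426/5 ≈ -5085.2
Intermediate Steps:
P(o, Y) = -58 + 47*o
z(w) = -162/5 - w²/5 (z(w) = -(w*w + 162)/5 = -(w² + 162)/5 = -(162 + w²)/5 = -162/5 - w²/5)
(z(-88) + P(-121, 78)) + 2241 = ((-162/5 - ⅕*(-88)²) + (-58 + 47*(-121))) + 2241 = ((-162/5 - ⅕*7744) + (-58 - 5687)) + 2241 = ((-162/5 - 7744/5) - 5745) + 2241 = (-7906/5 - 5745) + 2241 = -36631/5 + 2241 = -25426/5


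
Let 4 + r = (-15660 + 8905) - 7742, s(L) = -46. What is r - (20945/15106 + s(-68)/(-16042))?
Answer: -135168099193/9320402 ≈ -14502.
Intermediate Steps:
r = -14501 (r = -4 + ((-15660 + 8905) - 7742) = -4 + (-6755 - 7742) = -4 - 14497 = -14501)
r - (20945/15106 + s(-68)/(-16042)) = -14501 - (20945/15106 - 46/(-16042)) = -14501 - (20945*(1/15106) - 46*(-1/16042)) = -14501 - (20945/15106 + 23/8021) = -14501 - 1*12949791/9320402 = -14501 - 12949791/9320402 = -135168099193/9320402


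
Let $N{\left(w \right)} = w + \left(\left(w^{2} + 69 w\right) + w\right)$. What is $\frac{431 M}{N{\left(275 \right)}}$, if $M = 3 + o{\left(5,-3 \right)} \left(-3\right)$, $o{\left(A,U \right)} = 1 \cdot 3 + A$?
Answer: $- \frac{9051}{95150} \approx -0.095124$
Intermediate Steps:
$o{\left(A,U \right)} = 3 + A$
$M = -21$ ($M = 3 + \left(3 + 5\right) \left(-3\right) = 3 + 8 \left(-3\right) = 3 - 24 = -21$)
$N{\left(w \right)} = w^{2} + 71 w$ ($N{\left(w \right)} = w + \left(w^{2} + 70 w\right) = w^{2} + 71 w$)
$\frac{431 M}{N{\left(275 \right)}} = \frac{431 \left(-21\right)}{275 \left(71 + 275\right)} = - \frac{9051}{275 \cdot 346} = - \frac{9051}{95150}$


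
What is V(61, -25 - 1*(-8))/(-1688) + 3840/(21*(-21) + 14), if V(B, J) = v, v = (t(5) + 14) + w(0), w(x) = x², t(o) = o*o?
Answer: -6498573/720776 ≈ -9.0161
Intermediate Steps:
t(o) = o²
v = 39 (v = (5² + 14) + 0² = (25 + 14) + 0 = 39 + 0 = 39)
V(B, J) = 39
V(61, -25 - 1*(-8))/(-1688) + 3840/(21*(-21) + 14) = 39/(-1688) + 3840/(21*(-21) + 14) = 39*(-1/1688) + 3840/(-441 + 14) = -39/1688 + 3840/(-427) = -39/1688 + 3840*(-1/427) = -39/1688 - 3840/427 = -6498573/720776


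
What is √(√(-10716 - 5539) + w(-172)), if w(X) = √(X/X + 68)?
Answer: √(√69 + I*√16255) ≈ 8.2484 + 7.7285*I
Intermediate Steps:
w(X) = √69 (w(X) = √(1 + 68) = √69)
√(√(-10716 - 5539) + w(-172)) = √(√(-10716 - 5539) + √69) = √(√(-16255) + √69) = √(I*√16255 + √69) = √(√69 + I*√16255)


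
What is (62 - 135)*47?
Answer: -3431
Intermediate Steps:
(62 - 135)*47 = -73*47 = -3431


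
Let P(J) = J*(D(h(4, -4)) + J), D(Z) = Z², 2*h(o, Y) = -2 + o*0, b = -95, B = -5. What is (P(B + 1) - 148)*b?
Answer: 12920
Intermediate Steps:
h(o, Y) = -1 (h(o, Y) = (-2 + o*0)/2 = (-2 + 0)/2 = (½)*(-2) = -1)
P(J) = J*(1 + J) (P(J) = J*((-1)² + J) = J*(1 + J))
(P(B + 1) - 148)*b = ((-5 + 1)*(1 + (-5 + 1)) - 148)*(-95) = (-4*(1 - 4) - 148)*(-95) = (-4*(-3) - 148)*(-95) = (12 - 148)*(-95) = -136*(-95) = 12920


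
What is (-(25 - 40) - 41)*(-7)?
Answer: 182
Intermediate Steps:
(-(25 - 40) - 41)*(-7) = (-1*(-15) - 41)*(-7) = (15 - 41)*(-7) = -26*(-7) = 182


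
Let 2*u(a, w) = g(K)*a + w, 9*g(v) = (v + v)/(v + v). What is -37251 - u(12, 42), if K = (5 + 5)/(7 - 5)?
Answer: -111818/3 ≈ -37273.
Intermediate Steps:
K = 5 (K = 10/2 = 10*(½) = 5)
g(v) = ⅑ (g(v) = ((v + v)/(v + v))/9 = ((2*v)/((2*v)))/9 = ((2*v)*(1/(2*v)))/9 = (⅑)*1 = ⅑)
u(a, w) = w/2 + a/18 (u(a, w) = (a/9 + w)/2 = (w + a/9)/2 = w/2 + a/18)
-37251 - u(12, 42) = -37251 - ((½)*42 + (1/18)*12) = -37251 - (21 + ⅔) = -37251 - 1*65/3 = -37251 - 65/3 = -111818/3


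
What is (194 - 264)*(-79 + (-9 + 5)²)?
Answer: 4410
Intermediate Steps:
(194 - 264)*(-79 + (-9 + 5)²) = -70*(-79 + (-4)²) = -70*(-79 + 16) = -70*(-63) = 4410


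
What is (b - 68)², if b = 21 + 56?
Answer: 81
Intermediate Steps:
b = 77
(b - 68)² = (77 - 68)² = 9² = 81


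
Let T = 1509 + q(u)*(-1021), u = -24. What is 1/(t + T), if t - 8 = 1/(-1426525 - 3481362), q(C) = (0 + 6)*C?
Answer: 4907887/729022442866 ≈ 6.7321e-6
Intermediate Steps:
q(C) = 6*C
T = 148533 (T = 1509 + (6*(-24))*(-1021) = 1509 - 144*(-1021) = 1509 + 147024 = 148533)
t = 39263095/4907887 (t = 8 + 1/(-1426525 - 3481362) = 8 + 1/(-4907887) = 8 - 1/4907887 = 39263095/4907887 ≈ 8.0000)
1/(t + T) = 1/(39263095/4907887 + 148533) = 1/(729022442866/4907887) = 4907887/729022442866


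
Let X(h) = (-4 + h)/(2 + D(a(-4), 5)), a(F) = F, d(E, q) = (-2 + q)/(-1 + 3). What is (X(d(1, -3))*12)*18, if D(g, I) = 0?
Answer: -702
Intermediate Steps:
d(E, q) = -1 + q/2 (d(E, q) = (-2 + q)/2 = (-2 + q)*(1/2) = -1 + q/2)
X(h) = -2 + h/2 (X(h) = (-4 + h)/(2 + 0) = (-4 + h)/2 = (-4 + h)*(1/2) = -2 + h/2)
(X(d(1, -3))*12)*18 = ((-2 + (-1 + (1/2)*(-3))/2)*12)*18 = ((-2 + (-1 - 3/2)/2)*12)*18 = ((-2 + (1/2)*(-5/2))*12)*18 = ((-2 - 5/4)*12)*18 = -13/4*12*18 = -39*18 = -702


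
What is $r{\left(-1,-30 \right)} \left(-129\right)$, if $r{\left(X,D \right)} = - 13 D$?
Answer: $-50310$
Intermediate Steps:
$r{\left(-1,-30 \right)} \left(-129\right) = \left(-13\right) \left(-30\right) \left(-129\right) = 390 \left(-129\right) = -50310$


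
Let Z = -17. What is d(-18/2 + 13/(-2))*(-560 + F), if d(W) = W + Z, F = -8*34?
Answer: 27040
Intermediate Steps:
F = -272
d(W) = -17 + W (d(W) = W - 17 = -17 + W)
d(-18/2 + 13/(-2))*(-560 + F) = (-17 + (-18/2 + 13/(-2)))*(-560 - 272) = (-17 + (-18*½ + 13*(-½)))*(-832) = (-17 + (-9 - 13/2))*(-832) = (-17 - 31/2)*(-832) = -65/2*(-832) = 27040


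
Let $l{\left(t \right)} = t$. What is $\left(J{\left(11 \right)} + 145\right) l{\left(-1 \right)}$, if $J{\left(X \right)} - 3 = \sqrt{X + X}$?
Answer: $-148 - \sqrt{22} \approx -152.69$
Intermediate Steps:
$J{\left(X \right)} = 3 + \sqrt{2} \sqrt{X}$ ($J{\left(X \right)} = 3 + \sqrt{X + X} = 3 + \sqrt{2 X} = 3 + \sqrt{2} \sqrt{X}$)
$\left(J{\left(11 \right)} + 145\right) l{\left(-1 \right)} = \left(\left(3 + \sqrt{2} \sqrt{11}\right) + 145\right) \left(-1\right) = \left(\left(3 + \sqrt{22}\right) + 145\right) \left(-1\right) = \left(148 + \sqrt{22}\right) \left(-1\right) = -148 - \sqrt{22}$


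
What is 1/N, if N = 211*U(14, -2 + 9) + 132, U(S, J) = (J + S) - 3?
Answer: 1/3930 ≈ 0.00025445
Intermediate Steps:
U(S, J) = -3 + J + S
N = 3930 (N = 211*(-3 + (-2 + 9) + 14) + 132 = 211*(-3 + 7 + 14) + 132 = 211*18 + 132 = 3798 + 132 = 3930)
1/N = 1/3930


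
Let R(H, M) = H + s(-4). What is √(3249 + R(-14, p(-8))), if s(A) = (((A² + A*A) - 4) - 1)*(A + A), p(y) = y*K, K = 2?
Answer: √3019 ≈ 54.945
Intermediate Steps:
p(y) = 2*y (p(y) = y*2 = 2*y)
s(A) = 2*A*(-5 + 2*A²) (s(A) = (((A² + A²) - 4) - 1)*(2*A) = ((2*A² - 4) - 1)*(2*A) = ((-4 + 2*A²) - 1)*(2*A) = (-5 + 2*A²)*(2*A) = 2*A*(-5 + 2*A²))
R(H, M) = -216 + H (R(H, M) = H + (-10*(-4) + 4*(-4)³) = H + (40 + 4*(-64)) = H + (40 - 256) = H - 216 = -216 + H)
√(3249 + R(-14, p(-8))) = √(3249 + (-216 - 14)) = √(3249 - 230) = √3019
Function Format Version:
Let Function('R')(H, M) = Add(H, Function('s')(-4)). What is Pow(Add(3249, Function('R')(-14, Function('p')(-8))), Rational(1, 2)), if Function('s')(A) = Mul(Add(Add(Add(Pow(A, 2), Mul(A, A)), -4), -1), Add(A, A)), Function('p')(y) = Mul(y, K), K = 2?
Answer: Pow(3019, Rational(1, 2)) ≈ 54.945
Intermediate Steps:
Function('p')(y) = Mul(2, y) (Function('p')(y) = Mul(y, 2) = Mul(2, y))
Function('s')(A) = Mul(2, A, Add(-5, Mul(2, Pow(A, 2)))) (Function('s')(A) = Mul(Add(Add(Add(Pow(A, 2), Pow(A, 2)), -4), -1), Mul(2, A)) = Mul(Add(Add(Mul(2, Pow(A, 2)), -4), -1), Mul(2, A)) = Mul(Add(Add(-4, Mul(2, Pow(A, 2))), -1), Mul(2, A)) = Mul(Add(-5, Mul(2, Pow(A, 2))), Mul(2, A)) = Mul(2, A, Add(-5, Mul(2, Pow(A, 2)))))
Function('R')(H, M) = Add(-216, H) (Function('R')(H, M) = Add(H, Add(Mul(-10, -4), Mul(4, Pow(-4, 3)))) = Add(H, Add(40, Mul(4, -64))) = Add(H, Add(40, -256)) = Add(H, -216) = Add(-216, H))
Pow(Add(3249, Function('R')(-14, Function('p')(-8))), Rational(1, 2)) = Pow(Add(3249, Add(-216, -14)), Rational(1, 2)) = Pow(Add(3249, -230), Rational(1, 2)) = Pow(3019, Rational(1, 2))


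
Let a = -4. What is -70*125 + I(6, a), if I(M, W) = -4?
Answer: -8754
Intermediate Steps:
-70*125 + I(6, a) = -70*125 - 4 = -8750 - 4 = -8754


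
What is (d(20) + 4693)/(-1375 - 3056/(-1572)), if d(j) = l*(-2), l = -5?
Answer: -1848279/539611 ≈ -3.4252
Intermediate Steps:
d(j) = 10 (d(j) = -5*(-2) = 10)
(d(20) + 4693)/(-1375 - 3056/(-1572)) = (10 + 4693)/(-1375 - 3056/(-1572)) = 4703/(-1375 - 3056*(-1/1572)) = 4703/(-1375 + 764/393) = 4703/(-539611/393) = 4703*(-393/539611) = -1848279/539611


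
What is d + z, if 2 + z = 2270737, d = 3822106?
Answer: 6092841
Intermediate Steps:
z = 2270735 (z = -2 + 2270737 = 2270735)
d + z = 3822106 + 2270735 = 6092841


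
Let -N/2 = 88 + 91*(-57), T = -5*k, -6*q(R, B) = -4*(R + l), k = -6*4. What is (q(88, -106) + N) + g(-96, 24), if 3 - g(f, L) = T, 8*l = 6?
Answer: 60841/6 ≈ 10140.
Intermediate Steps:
l = 3/4 (l = (1/8)*6 = 3/4 ≈ 0.75000)
k = -24
q(R, B) = 1/2 + 2*R/3 (q(R, B) = -(-2)*(R + 3/4)/3 = -(-2)*(3/4 + R)/3 = -(-3 - 4*R)/6 = 1/2 + 2*R/3)
T = 120 (T = -5*(-24) = 120)
N = 10198 (N = -2*(88 + 91*(-57)) = -2*(88 - 5187) = -2*(-5099) = 10198)
g(f, L) = -117 (g(f, L) = 3 - 1*120 = 3 - 120 = -117)
(q(88, -106) + N) + g(-96, 24) = ((1/2 + (2/3)*88) + 10198) - 117 = ((1/2 + 176/3) + 10198) - 117 = (355/6 + 10198) - 117 = 61543/6 - 117 = 60841/6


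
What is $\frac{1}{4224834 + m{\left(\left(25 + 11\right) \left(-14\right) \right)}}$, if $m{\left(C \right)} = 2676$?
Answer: $\frac{1}{4227510} \approx 2.3655 \cdot 10^{-7}$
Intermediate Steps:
$\frac{1}{4224834 + m{\left(\left(25 + 11\right) \left(-14\right) \right)}} = \frac{1}{4224834 + 2676} = \frac{1}{4227510}$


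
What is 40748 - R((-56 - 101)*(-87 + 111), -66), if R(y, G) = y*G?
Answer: -207940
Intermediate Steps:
R(y, G) = G*y
40748 - R((-56 - 101)*(-87 + 111), -66) = 40748 - (-66)*(-56 - 101)*(-87 + 111) = 40748 - (-66)*(-157*24) = 40748 - (-66)*(-3768) = 40748 - 1*248688 = 40748 - 248688 = -207940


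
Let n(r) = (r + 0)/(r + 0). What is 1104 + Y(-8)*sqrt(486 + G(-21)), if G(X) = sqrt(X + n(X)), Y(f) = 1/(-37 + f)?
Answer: 1104 - sqrt(486 + 2*I*sqrt(5))/45 ≈ 1103.5 - 0.002254*I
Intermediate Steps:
n(r) = 1 (n(r) = r/r = 1)
G(X) = sqrt(1 + X) (G(X) = sqrt(X + 1) = sqrt(1 + X))
1104 + Y(-8)*sqrt(486 + G(-21)) = 1104 + sqrt(486 + sqrt(1 - 21))/(-37 - 8) = 1104 + sqrt(486 + sqrt(-20))/(-45) = 1104 - sqrt(486 + 2*I*sqrt(5))/45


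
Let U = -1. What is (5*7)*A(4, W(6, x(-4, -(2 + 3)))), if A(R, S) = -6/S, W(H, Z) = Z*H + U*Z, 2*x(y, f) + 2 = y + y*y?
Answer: -42/5 ≈ -8.4000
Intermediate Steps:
x(y, f) = -1 + y/2 + y²/2 (x(y, f) = -1 + (y + y*y)/2 = -1 + (y + y²)/2 = -1 + (y/2 + y²/2) = -1 + y/2 + y²/2)
W(H, Z) = -Z + H*Z (W(H, Z) = Z*H - Z = H*Z - Z = -Z + H*Z)
(5*7)*A(4, W(6, x(-4, -(2 + 3)))) = (5*7)*(-6*1/((-1 + 6)*(-1 + (½)*(-4) + (½)*(-4)²))) = 35*(-6*1/(5*(-1 - 2 + (½)*16))) = 35*(-6*1/(5*(-1 - 2 + 8))) = 35*(-6/(5*5)) = 35*(-6/25) = -42/5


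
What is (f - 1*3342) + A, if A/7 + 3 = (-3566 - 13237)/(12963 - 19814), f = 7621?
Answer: 29289179/6851 ≈ 4275.2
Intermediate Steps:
A = -26250/6851 (A = -21 + 7*((-3566 - 13237)/(12963 - 19814)) = -21 + 7*(-16803/(-6851)) = -21 + 7*(-16803*(-1/6851)) = -21 + 7*(16803/6851) = -21 + 117621/6851 = -26250/6851 ≈ -3.8316)
(f - 1*3342) + A = (7621 - 1*3342) - 26250/6851 = (7621 - 3342) - 26250/6851 = 4279 - 26250/6851 = 29289179/6851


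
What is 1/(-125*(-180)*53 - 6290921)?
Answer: -1/5098421 ≈ -1.9614e-7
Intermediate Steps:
1/(-125*(-180)*53 - 6290921) = 1/(22500*53 - 6290921) = 1/(1192500 - 6290921) = 1/(-5098421) = -1/5098421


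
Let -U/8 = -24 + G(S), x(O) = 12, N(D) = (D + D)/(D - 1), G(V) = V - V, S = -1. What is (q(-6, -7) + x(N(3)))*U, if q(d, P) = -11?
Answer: 192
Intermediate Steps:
G(V) = 0
N(D) = 2*D/(-1 + D) (N(D) = (2*D)/(-1 + D) = 2*D/(-1 + D))
U = 192 (U = -8*(-24 + 0) = -8*(-24) = 192)
(q(-6, -7) + x(N(3)))*U = (-11 + 12)*192 = 1*192 = 192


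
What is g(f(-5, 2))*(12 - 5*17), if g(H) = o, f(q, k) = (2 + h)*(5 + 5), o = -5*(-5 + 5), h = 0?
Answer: 0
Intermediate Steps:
o = 0 (o = -5*0 = 0)
f(q, k) = 20 (f(q, k) = (2 + 0)*(5 + 5) = 2*10 = 20)
g(H) = 0
g(f(-5, 2))*(12 - 5*17) = 0*(12 - 5*17) = 0*(12 - 85) = 0*(-73) = 0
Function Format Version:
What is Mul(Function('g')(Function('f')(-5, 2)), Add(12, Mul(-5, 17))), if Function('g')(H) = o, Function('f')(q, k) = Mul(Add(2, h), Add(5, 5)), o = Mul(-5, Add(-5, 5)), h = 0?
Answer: 0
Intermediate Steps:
o = 0 (o = Mul(-5, 0) = 0)
Function('f')(q, k) = 20 (Function('f')(q, k) = Mul(Add(2, 0), Add(5, 5)) = Mul(2, 10) = 20)
Function('g')(H) = 0
Mul(Function('g')(Function('f')(-5, 2)), Add(12, Mul(-5, 17))) = Mul(0, Add(12, Mul(-5, 17))) = Mul(0, Add(12, -85)) = Mul(0, -73) = 0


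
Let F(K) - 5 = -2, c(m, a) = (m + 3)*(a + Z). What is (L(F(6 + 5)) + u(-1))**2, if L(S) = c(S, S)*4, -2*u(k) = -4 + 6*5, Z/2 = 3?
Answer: 41209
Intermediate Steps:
Z = 6 (Z = 2*3 = 6)
c(m, a) = (3 + m)*(6 + a) (c(m, a) = (m + 3)*(a + 6) = (3 + m)*(6 + a))
F(K) = 3 (F(K) = 5 - 2 = 3)
u(k) = -13 (u(k) = -(-4 + 6*5)/2 = -(-4 + 30)/2 = -1/2*26 = -13)
L(S) = 72 + 4*S**2 + 36*S (L(S) = (18 + 3*S + 6*S + S*S)*4 = (18 + 3*S + 6*S + S**2)*4 = (18 + S**2 + 9*S)*4 = 72 + 4*S**2 + 36*S)
(L(F(6 + 5)) + u(-1))**2 = ((72 + 4*3**2 + 36*3) - 13)**2 = ((72 + 4*9 + 108) - 13)**2 = ((72 + 36 + 108) - 13)**2 = (216 - 13)**2 = 203**2 = 41209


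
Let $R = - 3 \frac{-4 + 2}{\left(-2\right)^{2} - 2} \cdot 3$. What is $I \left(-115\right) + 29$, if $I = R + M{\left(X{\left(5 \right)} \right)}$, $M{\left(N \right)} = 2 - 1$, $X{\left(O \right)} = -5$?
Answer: $-1121$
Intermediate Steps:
$M{\left(N \right)} = 1$
$R = 9$ ($R = - 3 \left(- \frac{2}{4 - 2}\right) 3 = - 3 \left(- \frac{2}{2}\right) 3 = - 3 \left(\left(-2\right) \frac{1}{2}\right) 3 = \left(-3\right) \left(-1\right) 3 = 3 \cdot 3 = 9$)
$I = 10$ ($I = 9 + 1 = 10$)
$I \left(-115\right) + 29 = 10 \left(-115\right) + 29 = -1150 + 29 = -1121$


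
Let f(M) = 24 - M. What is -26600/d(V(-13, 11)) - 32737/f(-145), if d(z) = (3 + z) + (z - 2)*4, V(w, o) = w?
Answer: 31483/169 ≈ 186.29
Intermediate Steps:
d(z) = -5 + 5*z (d(z) = (3 + z) + (-2 + z)*4 = (3 + z) + (-8 + 4*z) = -5 + 5*z)
-26600/d(V(-13, 11)) - 32737/f(-145) = -26600/(-5 + 5*(-13)) - 32737/(24 - 1*(-145)) = -26600/(-5 - 65) - 32737/(24 + 145) = -26600/(-70) - 32737/169 = -26600*(-1/70) - 32737*1/169 = 380 - 32737/169 = 31483/169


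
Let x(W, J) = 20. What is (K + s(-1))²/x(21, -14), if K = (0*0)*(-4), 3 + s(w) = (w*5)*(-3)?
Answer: 36/5 ≈ 7.2000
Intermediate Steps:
s(w) = -3 - 15*w (s(w) = -3 + (w*5)*(-3) = -3 + (5*w)*(-3) = -3 - 15*w)
K = 0 (K = 0*(-4) = 0)
(K + s(-1))²/x(21, -14) = (0 + (-3 - 15*(-1)))²/20 = (0 + (-3 + 15))²*(1/20) = (0 + 12)²*(1/20) = 12²*(1/20) = 144*(1/20) = 36/5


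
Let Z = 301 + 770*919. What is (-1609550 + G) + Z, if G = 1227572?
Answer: 325953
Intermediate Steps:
Z = 707931 (Z = 301 + 707630 = 707931)
(-1609550 + G) + Z = (-1609550 + 1227572) + 707931 = -381978 + 707931 = 325953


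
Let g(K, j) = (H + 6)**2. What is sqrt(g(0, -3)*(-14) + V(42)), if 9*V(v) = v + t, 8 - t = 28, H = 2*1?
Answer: I*sqrt(8042)/3 ≈ 29.892*I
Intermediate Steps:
H = 2
g(K, j) = 64 (g(K, j) = (2 + 6)**2 = 8**2 = 64)
t = -20 (t = 8 - 1*28 = 8 - 28 = -20)
V(v) = -20/9 + v/9 (V(v) = (v - 20)/9 = (-20 + v)/9 = -20/9 + v/9)
sqrt(g(0, -3)*(-14) + V(42)) = sqrt(64*(-14) + (-20/9 + (1/9)*42)) = sqrt(-896 + (-20/9 + 14/3)) = sqrt(-896 + 22/9) = sqrt(-8042/9) = I*sqrt(8042)/3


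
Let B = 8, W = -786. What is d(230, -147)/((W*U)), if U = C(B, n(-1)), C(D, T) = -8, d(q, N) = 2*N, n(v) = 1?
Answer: -49/1048 ≈ -0.046756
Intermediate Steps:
U = -8
d(230, -147)/((W*U)) = (2*(-147))/((-786*(-8))) = -294/6288 = -294*1/6288 = -49/1048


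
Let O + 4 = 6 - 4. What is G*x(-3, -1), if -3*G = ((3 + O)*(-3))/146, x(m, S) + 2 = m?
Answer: -5/146 ≈ -0.034247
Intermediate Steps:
x(m, S) = -2 + m
O = -2 (O = -4 + (6 - 4) = -4 + 2 = -2)
G = 1/146 (G = -(3 - 2)*(-3)/(3*146) = -1*(-3)/(3*146) = -(-1)/146 = -⅓*(-3/146) = 1/146 ≈ 0.0068493)
G*x(-3, -1) = (-2 - 3)/146 = (1/146)*(-5) = -5/146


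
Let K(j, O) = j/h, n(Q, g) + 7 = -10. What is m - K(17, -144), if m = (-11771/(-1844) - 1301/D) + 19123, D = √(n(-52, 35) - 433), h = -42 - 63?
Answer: 3703862563/193620 + 1301*I*√2/30 ≈ 19130.0 + 61.33*I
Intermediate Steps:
h = -105
n(Q, g) = -17 (n(Q, g) = -7 - 10 = -17)
K(j, O) = -j/105 (K(j, O) = j/(-105) = j*(-1/105) = -j/105)
D = 15*I*√2 (D = √(-17 - 433) = √(-450) = 15*I*√2 ≈ 21.213*I)
m = 35274583/1844 + 1301*I*√2/30 (m = (-11771/(-1844) - 1301*(-I*√2/30)) + 19123 = (-11771*(-1/1844) - (-1301)*I*√2/30) + 19123 = (11771/1844 + 1301*I*√2/30) + 19123 = 35274583/1844 + 1301*I*√2/30 ≈ 19129.0 + 61.33*I)
m - K(17, -144) = (35274583/1844 + 1301*I*√2/30) - (-1)*17/105 = (35274583/1844 + 1301*I*√2/30) - 1*(-17/105) = (35274583/1844 + 1301*I*√2/30) + 17/105 = 3703862563/193620 + 1301*I*√2/30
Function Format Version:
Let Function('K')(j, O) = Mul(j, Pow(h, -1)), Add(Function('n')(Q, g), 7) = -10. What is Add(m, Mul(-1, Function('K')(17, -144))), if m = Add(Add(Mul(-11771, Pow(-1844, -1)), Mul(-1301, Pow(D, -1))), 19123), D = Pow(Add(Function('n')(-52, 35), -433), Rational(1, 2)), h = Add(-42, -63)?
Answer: Add(Rational(3703862563, 193620), Mul(Rational(1301, 30), I, Pow(2, Rational(1, 2)))) ≈ Add(19130., Mul(61.330, I))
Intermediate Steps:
h = -105
Function('n')(Q, g) = -17 (Function('n')(Q, g) = Add(-7, -10) = -17)
Function('K')(j, O) = Mul(Rational(-1, 105), j) (Function('K')(j, O) = Mul(j, Pow(-105, -1)) = Mul(j, Rational(-1, 105)) = Mul(Rational(-1, 105), j))
D = Mul(15, I, Pow(2, Rational(1, 2))) (D = Pow(Add(-17, -433), Rational(1, 2)) = Pow(-450, Rational(1, 2)) = Mul(15, I, Pow(2, Rational(1, 2))) ≈ Mul(21.213, I))
m = Add(Rational(35274583, 1844), Mul(Rational(1301, 30), I, Pow(2, Rational(1, 2)))) (m = Add(Add(Mul(-11771, Pow(-1844, -1)), Mul(-1301, Pow(Mul(15, I, Pow(2, Rational(1, 2))), -1))), 19123) = Add(Add(Mul(-11771, Rational(-1, 1844)), Mul(-1301, Mul(Rational(-1, 30), I, Pow(2, Rational(1, 2))))), 19123) = Add(Add(Rational(11771, 1844), Mul(Rational(1301, 30), I, Pow(2, Rational(1, 2)))), 19123) = Add(Rational(35274583, 1844), Mul(Rational(1301, 30), I, Pow(2, Rational(1, 2)))) ≈ Add(19129., Mul(61.330, I)))
Add(m, Mul(-1, Function('K')(17, -144))) = Add(Add(Rational(35274583, 1844), Mul(Rational(1301, 30), I, Pow(2, Rational(1, 2)))), Mul(-1, Mul(Rational(-1, 105), 17))) = Add(Add(Rational(35274583, 1844), Mul(Rational(1301, 30), I, Pow(2, Rational(1, 2)))), Mul(-1, Rational(-17, 105))) = Add(Add(Rational(35274583, 1844), Mul(Rational(1301, 30), I, Pow(2, Rational(1, 2)))), Rational(17, 105)) = Add(Rational(3703862563, 193620), Mul(Rational(1301, 30), I, Pow(2, Rational(1, 2))))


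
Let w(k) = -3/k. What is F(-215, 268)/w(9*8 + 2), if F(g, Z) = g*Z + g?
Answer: 4279790/3 ≈ 1.4266e+6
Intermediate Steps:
F(g, Z) = g + Z*g (F(g, Z) = Z*g + g = g + Z*g)
F(-215, 268)/w(9*8 + 2) = (-215*(1 + 268))/((-3/(9*8 + 2))) = (-215*269)/((-3/(72 + 2))) = -57835/((-3/74)) = -57835/((-3*1/74)) = -57835/(-3/74) = -57835*(-74/3) = 4279790/3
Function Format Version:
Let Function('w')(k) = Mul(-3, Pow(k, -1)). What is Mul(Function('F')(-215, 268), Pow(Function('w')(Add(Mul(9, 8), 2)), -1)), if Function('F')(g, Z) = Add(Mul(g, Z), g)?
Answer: Rational(4279790, 3) ≈ 1.4266e+6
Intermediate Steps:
Function('F')(g, Z) = Add(g, Mul(Z, g)) (Function('F')(g, Z) = Add(Mul(Z, g), g) = Add(g, Mul(Z, g)))
Mul(Function('F')(-215, 268), Pow(Function('w')(Add(Mul(9, 8), 2)), -1)) = Mul(Mul(-215, Add(1, 268)), Pow(Mul(-3, Pow(Add(Mul(9, 8), 2), -1)), -1)) = Mul(Mul(-215, 269), Pow(Mul(-3, Pow(Add(72, 2), -1)), -1)) = Mul(-57835, Pow(Mul(-3, Pow(74, -1)), -1)) = Mul(-57835, Pow(Mul(-3, Rational(1, 74)), -1)) = Mul(-57835, Pow(Rational(-3, 74), -1)) = Mul(-57835, Rational(-74, 3)) = Rational(4279790, 3)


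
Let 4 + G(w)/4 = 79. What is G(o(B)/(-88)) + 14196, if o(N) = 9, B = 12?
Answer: 14496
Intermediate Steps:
G(w) = 300 (G(w) = -16 + 4*79 = -16 + 316 = 300)
G(o(B)/(-88)) + 14196 = 300 + 14196 = 14496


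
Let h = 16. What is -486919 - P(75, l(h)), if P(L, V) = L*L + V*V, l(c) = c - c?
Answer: -492544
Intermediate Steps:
l(c) = 0
P(L, V) = L² + V²
-486919 - P(75, l(h)) = -486919 - (75² + 0²) = -486919 - (5625 + 0) = -486919 - 1*5625 = -486919 - 5625 = -492544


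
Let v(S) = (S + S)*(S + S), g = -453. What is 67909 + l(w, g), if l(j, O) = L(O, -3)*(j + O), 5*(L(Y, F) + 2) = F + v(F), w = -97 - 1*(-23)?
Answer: 327424/5 ≈ 65485.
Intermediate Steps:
w = -74 (w = -97 + 23 = -74)
v(S) = 4*S² (v(S) = (2*S)*(2*S) = 4*S²)
L(Y, F) = -2 + F/5 + 4*F²/5 (L(Y, F) = -2 + (F + 4*F²)/5 = -2 + (F/5 + 4*F²/5) = -2 + F/5 + 4*F²/5)
l(j, O) = 23*O/5 + 23*j/5 (l(j, O) = (-2 + (⅕)*(-3) + (⅘)*(-3)²)*(j + O) = (-2 - ⅗ + (⅘)*9)*(O + j) = (-2 - ⅗ + 36/5)*(O + j) = 23*(O + j)/5 = 23*O/5 + 23*j/5)
67909 + l(w, g) = 67909 + ((23/5)*(-453) + (23/5)*(-74)) = 67909 + (-10419/5 - 1702/5) = 67909 - 12121/5 = 327424/5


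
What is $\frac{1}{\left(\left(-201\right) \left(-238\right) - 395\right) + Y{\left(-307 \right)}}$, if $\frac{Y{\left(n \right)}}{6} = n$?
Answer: $\frac{1}{45601} \approx 2.1929 \cdot 10^{-5}$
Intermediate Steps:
$Y{\left(n \right)} = 6 n$
$\frac{1}{\left(\left(-201\right) \left(-238\right) - 395\right) + Y{\left(-307 \right)}} = \frac{1}{\left(\left(-201\right) \left(-238\right) - 395\right) + 6 \left(-307\right)} = \frac{1}{\left(47838 - 395\right) - 1842} = \frac{1}{47443 - 1842} = \frac{1}{45601}$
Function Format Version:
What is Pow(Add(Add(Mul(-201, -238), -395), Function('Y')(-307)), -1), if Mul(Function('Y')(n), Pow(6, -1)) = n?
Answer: Rational(1, 45601) ≈ 2.1929e-5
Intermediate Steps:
Function('Y')(n) = Mul(6, n)
Pow(Add(Add(Mul(-201, -238), -395), Function('Y')(-307)), -1) = Pow(Add(Add(Mul(-201, -238), -395), Mul(6, -307)), -1) = Pow(Add(Add(47838, -395), -1842), -1) = Pow(Add(47443, -1842), -1) = Pow(45601, -1) = Rational(1, 45601)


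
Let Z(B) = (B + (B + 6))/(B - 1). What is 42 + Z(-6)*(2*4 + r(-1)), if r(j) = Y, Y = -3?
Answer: 324/7 ≈ 46.286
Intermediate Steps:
r(j) = -3
Z(B) = (6 + 2*B)/(-1 + B) (Z(B) = (B + (6 + B))/(-1 + B) = (6 + 2*B)/(-1 + B))
42 + Z(-6)*(2*4 + r(-1)) = 42 + (2*(3 - 6)/(-1 - 6))*(2*4 - 3) = 42 + (2*(-3)/(-7))*(8 - 3) = 42 + (2*(-⅐)*(-3))*5 = 42 + (6/7)*5 = 42 + 30/7 = 324/7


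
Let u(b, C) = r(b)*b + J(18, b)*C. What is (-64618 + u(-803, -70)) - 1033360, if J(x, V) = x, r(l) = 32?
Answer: -1124934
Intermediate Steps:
u(b, C) = 18*C + 32*b (u(b, C) = 32*b + 18*C = 18*C + 32*b)
(-64618 + u(-803, -70)) - 1033360 = (-64618 + (18*(-70) + 32*(-803))) - 1033360 = (-64618 + (-1260 - 25696)) - 1033360 = (-64618 - 26956) - 1033360 = -91574 - 1033360 = -1124934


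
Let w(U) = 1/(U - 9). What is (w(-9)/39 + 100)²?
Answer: 4927899601/492804 ≈ 9999.7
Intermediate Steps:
w(U) = 1/(-9 + U)
(w(-9)/39 + 100)² = (1/(-9 - 9*39) + 100)² = ((1/39)/(-18) + 100)² = (-1/18*1/39 + 100)² = (-1/702 + 100)² = (70199/702)² = 4927899601/492804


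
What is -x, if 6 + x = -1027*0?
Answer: 6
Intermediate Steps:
x = -6 (x = -6 - 1027*0 = -6 + 0 = -6)
-x = -1*(-6) = 6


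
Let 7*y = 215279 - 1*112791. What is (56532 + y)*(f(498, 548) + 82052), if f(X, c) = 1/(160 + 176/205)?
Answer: 337008900735221/57708 ≈ 5.8399e+9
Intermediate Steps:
f(X, c) = 205/32976 (f(X, c) = 1/(160 + 176*(1/205)) = 1/(160 + 176/205) = 1/(32976/205) = 205/32976)
y = 102488/7 (y = (215279 - 1*112791)/7 = (215279 - 112791)/7 = (⅐)*102488 = 102488/7 ≈ 14641.)
(56532 + y)*(f(498, 548) + 82052) = (56532 + 102488/7)*(205/32976 + 82052) = (498212/7)*(2705746957/32976) = 337008900735221/57708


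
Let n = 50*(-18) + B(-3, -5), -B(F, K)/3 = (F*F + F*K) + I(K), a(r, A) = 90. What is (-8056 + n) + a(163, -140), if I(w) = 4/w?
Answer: -44678/5 ≈ -8935.6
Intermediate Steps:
B(F, K) = -12/K - 3*F² - 3*F*K (B(F, K) = -3*((F*F + F*K) + 4/K) = -3*((F² + F*K) + 4/K) = -3*(F² + 4/K + F*K) = -12/K - 3*F² - 3*F*K)
n = -4848/5 (n = 50*(-18) + 3*(-4 - 3*(-5)*(-1*(-3) - 1*(-5)))/(-5) = -900 + 3*(-⅕)*(-4 - 3*(-5)*(3 + 5)) = -900 + 3*(-⅕)*(-4 - 3*(-5)*8) = -900 + 3*(-⅕)*(-4 + 120) = -900 + 3*(-⅕)*116 = -900 - 348/5 = -4848/5 ≈ -969.60)
(-8056 + n) + a(163, -140) = (-8056 - 4848/5) + 90 = -45128/5 + 90 = -44678/5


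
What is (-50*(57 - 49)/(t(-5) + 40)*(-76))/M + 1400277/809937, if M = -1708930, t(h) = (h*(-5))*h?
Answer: 1356183525611/784337861199 ≈ 1.7291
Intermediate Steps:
t(h) = -5*h**2 (t(h) = (-5*h)*h = -5*h**2)
(-50*(57 - 49)/(t(-5) + 40)*(-76))/M + 1400277/809937 = (-50*(57 - 49)/(-5*(-5)**2 + 40)*(-76))/(-1708930) + 1400277/809937 = (-400/(-5*25 + 40)*(-76))*(-1/1708930) + 1400277*(1/809937) = (-400/(-125 + 40)*(-76))*(-1/1708930) + 466759/269979 = (-400/(-85)*(-76))*(-1/1708930) + 466759/269979 = (-400*(-1)/85*(-76))*(-1/1708930) + 466759/269979 = (-50*(-8/85)*(-76))*(-1/1708930) + 466759/269979 = ((80/17)*(-76))*(-1/1708930) + 466759/269979 = -6080/17*(-1/1708930) + 466759/269979 = 608/2905181 + 466759/269979 = 1356183525611/784337861199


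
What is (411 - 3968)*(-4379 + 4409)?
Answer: -106710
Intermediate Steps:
(411 - 3968)*(-4379 + 4409) = -3557*30 = -106710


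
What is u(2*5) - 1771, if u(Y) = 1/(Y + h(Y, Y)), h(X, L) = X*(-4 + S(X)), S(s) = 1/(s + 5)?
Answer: -155851/88 ≈ -1771.0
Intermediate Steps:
S(s) = 1/(5 + s)
h(X, L) = X*(-4 + 1/(5 + X))
u(Y) = 1/(Y - Y*(19 + 4*Y)/(5 + Y))
u(2*5) - 1771 = (-5 - 2*5)/(((2*5))*(14 + 3*(2*5))) - 1771 = (-5 - 1*10)/(10*(14 + 3*10)) - 1771 = (-5 - 10)/(10*(14 + 30)) - 1771 = (⅒)*(-15)/44 - 1771 = (⅒)*(1/44)*(-15) - 1771 = -3/88 - 1771 = -155851/88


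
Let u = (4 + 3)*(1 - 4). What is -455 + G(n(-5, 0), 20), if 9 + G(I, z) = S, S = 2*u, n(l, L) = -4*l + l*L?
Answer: -506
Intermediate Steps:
u = -21 (u = 7*(-3) = -21)
n(l, L) = -4*l + L*l
S = -42 (S = 2*(-21) = -42)
G(I, z) = -51 (G(I, z) = -9 - 42 = -51)
-455 + G(n(-5, 0), 20) = -455 - 51 = -506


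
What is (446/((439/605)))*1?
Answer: 269830/439 ≈ 614.65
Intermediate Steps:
(446/((439/605)))*1 = (446/((439*(1/605))))*1 = (446/(439/605))*1 = (446*(605/439))*1 = (269830/439)*1 = 269830/439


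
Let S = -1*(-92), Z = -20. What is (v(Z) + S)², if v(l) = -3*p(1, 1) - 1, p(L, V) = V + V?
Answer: 7225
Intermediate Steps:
p(L, V) = 2*V
v(l) = -7 (v(l) = -6 - 1 = -7)
S = 92
(v(Z) + S)² = (-7 + 92)² = 85² = 7225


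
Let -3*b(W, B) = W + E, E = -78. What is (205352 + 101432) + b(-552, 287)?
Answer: 306994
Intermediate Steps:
b(W, B) = 26 - W/3 (b(W, B) = -(W - 78)/3 = -(-78 + W)/3 = 26 - W/3)
(205352 + 101432) + b(-552, 287) = (205352 + 101432) + (26 - 1/3*(-552)) = 306784 + (26 + 184) = 306784 + 210 = 306994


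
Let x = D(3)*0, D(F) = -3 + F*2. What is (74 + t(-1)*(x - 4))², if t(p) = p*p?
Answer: 4900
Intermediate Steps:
t(p) = p²
D(F) = -3 + 2*F
x = 0 (x = (-3 + 2*3)*0 = (-3 + 6)*0 = 3*0 = 0)
(74 + t(-1)*(x - 4))² = (74 + (-1)²*(0 - 4))² = (74 + 1*(-4))² = (74 - 4)² = 70² = 4900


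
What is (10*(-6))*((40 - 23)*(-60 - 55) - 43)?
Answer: 119880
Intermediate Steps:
(10*(-6))*((40 - 23)*(-60 - 55) - 43) = -60*(17*(-115) - 43) = -60*(-1955 - 43) = -60*(-1998) = 119880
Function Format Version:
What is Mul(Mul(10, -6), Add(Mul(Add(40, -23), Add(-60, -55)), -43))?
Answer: 119880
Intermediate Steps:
Mul(Mul(10, -6), Add(Mul(Add(40, -23), Add(-60, -55)), -43)) = Mul(-60, Add(Mul(17, -115), -43)) = Mul(-60, Add(-1955, -43)) = Mul(-60, -1998) = 119880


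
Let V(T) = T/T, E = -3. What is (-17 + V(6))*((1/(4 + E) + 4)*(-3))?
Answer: 240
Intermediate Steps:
V(T) = 1
(-17 + V(6))*((1/(4 + E) + 4)*(-3)) = (-17 + 1)*((1/(4 - 3) + 4)*(-3)) = -16*(1/1 + 4)*(-3) = -16*(1 + 4)*(-3) = -80*(-3) = -16*(-15) = 240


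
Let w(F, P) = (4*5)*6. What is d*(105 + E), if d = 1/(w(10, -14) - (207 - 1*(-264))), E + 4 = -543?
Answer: 34/27 ≈ 1.2593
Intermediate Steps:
E = -547 (E = -4 - 543 = -547)
w(F, P) = 120 (w(F, P) = 20*6 = 120)
d = -1/351 (d = 1/(120 - (207 - 1*(-264))) = 1/(120 - (207 + 264)) = 1/(120 - 1*471) = 1/(120 - 471) = 1/(-351) = -1/351 ≈ -0.0028490)
d*(105 + E) = -(105 - 547)/351 = -1/351*(-442) = 34/27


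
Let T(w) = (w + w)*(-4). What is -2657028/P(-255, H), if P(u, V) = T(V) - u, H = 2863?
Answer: 241548/2059 ≈ 117.31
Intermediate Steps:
T(w) = -8*w (T(w) = (2*w)*(-4) = -8*w)
P(u, V) = -u - 8*V (P(u, V) = -8*V - u = -u - 8*V)
-2657028/P(-255, H) = -2657028/(-1*(-255) - 8*2863) = -2657028/(255 - 22904) = -2657028/(-22649) = -2657028*(-1/22649) = 241548/2059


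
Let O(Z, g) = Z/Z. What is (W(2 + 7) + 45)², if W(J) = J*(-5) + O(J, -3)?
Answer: 1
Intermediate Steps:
O(Z, g) = 1
W(J) = 1 - 5*J (W(J) = J*(-5) + 1 = -5*J + 1 = 1 - 5*J)
(W(2 + 7) + 45)² = ((1 - 5*(2 + 7)) + 45)² = ((1 - 5*9) + 45)² = ((1 - 45) + 45)² = (-44 + 45)² = 1² = 1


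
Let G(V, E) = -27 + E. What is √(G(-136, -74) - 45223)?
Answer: 6*I*√1259 ≈ 212.89*I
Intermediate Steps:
√(G(-136, -74) - 45223) = √((-27 - 74) - 45223) = √(-101 - 45223) = √(-45324) = 6*I*√1259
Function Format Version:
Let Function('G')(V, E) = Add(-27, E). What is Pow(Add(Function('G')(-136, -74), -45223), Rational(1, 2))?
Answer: Mul(6, I, Pow(1259, Rational(1, 2))) ≈ Mul(212.89, I)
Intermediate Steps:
Pow(Add(Function('G')(-136, -74), -45223), Rational(1, 2)) = Pow(Add(Add(-27, -74), -45223), Rational(1, 2)) = Pow(Add(-101, -45223), Rational(1, 2)) = Pow(-45324, Rational(1, 2)) = Mul(6, I, Pow(1259, Rational(1, 2)))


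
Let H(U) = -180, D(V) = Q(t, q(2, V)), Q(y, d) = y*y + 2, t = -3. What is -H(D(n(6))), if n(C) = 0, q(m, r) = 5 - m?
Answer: 180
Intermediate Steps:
Q(y, d) = 2 + y² (Q(y, d) = y² + 2 = 2 + y²)
D(V) = 11 (D(V) = 2 + (-3)² = 2 + 9 = 11)
-H(D(n(6))) = -1*(-180) = 180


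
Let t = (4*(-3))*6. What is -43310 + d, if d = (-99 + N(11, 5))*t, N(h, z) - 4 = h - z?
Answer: -36902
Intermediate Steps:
N(h, z) = 4 + h - z (N(h, z) = 4 + (h - z) = 4 + h - z)
t = -72 (t = -12*6 = -72)
d = 6408 (d = (-99 + (4 + 11 - 1*5))*(-72) = (-99 + (4 + 11 - 5))*(-72) = (-99 + 10)*(-72) = -89*(-72) = 6408)
-43310 + d = -43310 + 6408 = -36902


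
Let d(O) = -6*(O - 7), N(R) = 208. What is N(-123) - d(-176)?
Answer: -890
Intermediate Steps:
d(O) = 42 - 6*O (d(O) = -6*(-7 + O) = 42 - 6*O)
N(-123) - d(-176) = 208 - (42 - 6*(-176)) = 208 - (42 + 1056) = 208 - 1*1098 = 208 - 1098 = -890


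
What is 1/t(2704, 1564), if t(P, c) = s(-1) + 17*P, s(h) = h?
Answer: 1/45967 ≈ 2.1755e-5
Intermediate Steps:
t(P, c) = -1 + 17*P
1/t(2704, 1564) = 1/(-1 + 17*2704) = 1/(-1 + 45968) = 1/45967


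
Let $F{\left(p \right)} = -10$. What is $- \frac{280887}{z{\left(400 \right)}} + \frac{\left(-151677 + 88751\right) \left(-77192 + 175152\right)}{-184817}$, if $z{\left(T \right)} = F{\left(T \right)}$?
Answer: $\frac{113555002279}{1848170} \approx 61442.0$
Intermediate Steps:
$z{\left(T \right)} = -10$
$- \frac{280887}{z{\left(400 \right)}} + \frac{\left(-151677 + 88751\right) \left(-77192 + 175152\right)}{-184817} = - \frac{280887}{-10} + \frac{\left(-151677 + 88751\right) \left(-77192 + 175152\right)}{-184817} = \left(-280887\right) \left(- \frac{1}{10}\right) + \left(-62926\right) 97960 \left(- \frac{1}{184817}\right) = \frac{280887}{10} - - \frac{6164230960}{184817} = \frac{280887}{10} + \frac{6164230960}{184817} = \frac{113555002279}{1848170}$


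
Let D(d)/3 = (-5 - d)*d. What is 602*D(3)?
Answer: -43344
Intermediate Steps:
D(d) = 3*d*(-5 - d) (D(d) = 3*((-5 - d)*d) = 3*(d*(-5 - d)) = 3*d*(-5 - d))
602*D(3) = 602*(-3*3*(5 + 3)) = 602*(-3*3*8) = 602*(-72) = -43344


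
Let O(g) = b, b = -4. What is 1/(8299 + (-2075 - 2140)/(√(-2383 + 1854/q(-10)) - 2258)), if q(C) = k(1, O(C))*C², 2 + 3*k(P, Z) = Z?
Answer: 4234235355473/35147819540045927 - 42150*I*√239227/35147819540045927 ≈ 0.00012047 - 5.8655e-10*I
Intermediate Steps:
O(g) = -4
k(P, Z) = -⅔ + Z/3
q(C) = -2*C² (q(C) = (-⅔ + (⅓)*(-4))*C² = (-⅔ - 4/3)*C² = -2*C²)
1/(8299 + (-2075 - 2140)/(√(-2383 + 1854/q(-10)) - 2258)) = 1/(8299 + (-2075 - 2140)/(√(-2383 + 1854/((-2*(-10)²))) - 2258)) = 1/(8299 - 4215/(√(-2383 + 1854/((-2*100))) - 2258)) = 1/(8299 - 4215/(√(-2383 + 1854/(-200)) - 2258)) = 1/(8299 - 4215/(√(-2383 + 1854*(-1/200)) - 2258)) = 1/(8299 - 4215/(√(-2383 - 927/100) - 2258)) = 1/(8299 - 4215/(√(-239227/100) - 2258)) = 1/(8299 - 4215/(I*√239227/10 - 2258)) = 1/(8299 - 4215/(-2258 + I*√239227/10))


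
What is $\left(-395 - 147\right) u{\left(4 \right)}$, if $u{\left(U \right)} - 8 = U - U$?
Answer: $-4336$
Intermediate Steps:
$u{\left(U \right)} = 8$ ($u{\left(U \right)} = 8 + \left(U - U\right) = 8 + 0 = 8$)
$\left(-395 - 147\right) u{\left(4 \right)} = \left(-395 - 147\right) 8 = \left(-542\right) 8 = -4336$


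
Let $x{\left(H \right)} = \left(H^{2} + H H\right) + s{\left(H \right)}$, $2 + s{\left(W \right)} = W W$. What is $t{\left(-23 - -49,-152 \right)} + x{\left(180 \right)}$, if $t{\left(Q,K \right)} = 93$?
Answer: $97291$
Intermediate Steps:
$s{\left(W \right)} = -2 + W^{2}$ ($s{\left(W \right)} = -2 + W W = -2 + W^{2}$)
$x{\left(H \right)} = -2 + 3 H^{2}$ ($x{\left(H \right)} = \left(H^{2} + H H\right) + \left(-2 + H^{2}\right) = \left(H^{2} + H^{2}\right) + \left(-2 + H^{2}\right) = 2 H^{2} + \left(-2 + H^{2}\right) = -2 + 3 H^{2}$)
$t{\left(-23 - -49,-152 \right)} + x{\left(180 \right)} = 93 - \left(2 - 3 \cdot 180^{2}\right) = 93 + \left(-2 + 3 \cdot 32400\right) = 93 + \left(-2 + 97200\right) = 93 + 97198 = 97291$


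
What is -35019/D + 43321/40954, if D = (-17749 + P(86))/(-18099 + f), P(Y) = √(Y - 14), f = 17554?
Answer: -13859355005672621/12901612850266 - 114512130*√2/315026929 ≈ -1074.7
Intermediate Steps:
P(Y) = √(-14 + Y)
D = 17749/545 - 6*√2/545 (D = (-17749 + √(-14 + 86))/(-18099 + 17554) = (-17749 + √72)/(-545) = (-17749 + 6*√2)*(-1/545) = 17749/545 - 6*√2/545 ≈ 32.551)
-35019/D + 43321/40954 = -35019/(17749/545 - 6*√2/545) + 43321/40954 = 43321/40954 - 35019/(17749/545 - 6*√2/545)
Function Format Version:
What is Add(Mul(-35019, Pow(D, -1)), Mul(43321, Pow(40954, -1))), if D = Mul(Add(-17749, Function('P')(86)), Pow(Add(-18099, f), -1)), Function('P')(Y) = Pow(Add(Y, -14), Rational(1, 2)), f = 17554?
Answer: Add(Rational(-13859355005672621, 12901612850266), Mul(Rational(-114512130, 315026929), Pow(2, Rational(1, 2)))) ≈ -1074.7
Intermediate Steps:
Function('P')(Y) = Pow(Add(-14, Y), Rational(1, 2))
D = Add(Rational(17749, 545), Mul(Rational(-6, 545), Pow(2, Rational(1, 2)))) (D = Mul(Add(-17749, Pow(Add(-14, 86), Rational(1, 2))), Pow(Add(-18099, 17554), -1)) = Mul(Add(-17749, Pow(72, Rational(1, 2))), Pow(-545, -1)) = Mul(Add(-17749, Mul(6, Pow(2, Rational(1, 2)))), Rational(-1, 545)) = Add(Rational(17749, 545), Mul(Rational(-6, 545), Pow(2, Rational(1, 2)))) ≈ 32.551)
Add(Mul(-35019, Pow(D, -1)), Mul(43321, Pow(40954, -1))) = Add(Mul(-35019, Pow(Add(Rational(17749, 545), Mul(Rational(-6, 545), Pow(2, Rational(1, 2)))), -1)), Mul(43321, Pow(40954, -1))) = Add(Mul(-35019, Pow(Add(Rational(17749, 545), Mul(Rational(-6, 545), Pow(2, Rational(1, 2)))), -1)), Mul(43321, Rational(1, 40954))) = Add(Mul(-35019, Pow(Add(Rational(17749, 545), Mul(Rational(-6, 545), Pow(2, Rational(1, 2)))), -1)), Rational(43321, 40954)) = Add(Rational(43321, 40954), Mul(-35019, Pow(Add(Rational(17749, 545), Mul(Rational(-6, 545), Pow(2, Rational(1, 2)))), -1)))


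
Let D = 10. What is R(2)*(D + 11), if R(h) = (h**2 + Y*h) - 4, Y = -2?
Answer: -84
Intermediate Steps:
R(h) = -4 + h**2 - 2*h (R(h) = (h**2 - 2*h) - 4 = -4 + h**2 - 2*h)
R(2)*(D + 11) = (-4 + 2**2 - 2*2)*(10 + 11) = (-4 + 4 - 4)*21 = -4*21 = -84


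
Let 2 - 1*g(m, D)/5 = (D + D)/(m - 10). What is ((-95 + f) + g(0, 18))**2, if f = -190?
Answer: 66049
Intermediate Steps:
g(m, D) = 10 - 10*D/(-10 + m) (g(m, D) = 10 - 5*(D + D)/(m - 10) = 10 - 5*2*D/(-10 + m) = 10 - 10*D/(-10 + m))
((-95 + f) + g(0, 18))**2 = ((-95 - 190) + 10*(-10 + 0 - 1*18)/(-10 + 0))**2 = (-285 + 10*(-10 + 0 - 18)/(-10))**2 = (-285 + 10*(-1/10)*(-28))**2 = (-285 + 28)**2 = (-257)**2 = 66049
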